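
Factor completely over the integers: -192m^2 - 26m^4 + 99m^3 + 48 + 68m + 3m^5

(3m + 1)(m - 1)(m - 4)(m^2 - 4m + 12)

Testing divisors of the constant over divisors of the leading coefficient, m = -1/3 is a root, giving the factor (3m + 1) and quotient m^4 - 9m^3 + 36m^2 - 76m + 48.
Then m = 1 is a root, giving the factor (m - 1) and quotient m^3 - 8m^2 + 28m - 48.
Continuing, m = 4 is a root, giving the factor (m - 4) and quotient m^2 - 4m + 12.
The quadratic m^2 - 4m + 12 has discriminant -32 < 0 and is irreducible over ℤ.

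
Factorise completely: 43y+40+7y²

(7y+8)(y+5)

Need a pair with product 7·40 = 280 and sum 43: that's 35 and 8.
Split the middle term: 7y²+35y + 8y+40 = 7y(y+5) + 8(y+5).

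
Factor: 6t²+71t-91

Need a pair with product 6·(-91) = -546 and sum 71: that's 78 and -7.
Split the middle term: 6t²+78t - 7t-91 = 6t(t+13) - 7(t+13).

(6t-7)(t+13)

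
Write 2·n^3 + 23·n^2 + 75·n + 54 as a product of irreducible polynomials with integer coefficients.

(2·n + 9)·(n + 1)·(n + 6)

By the rational root theorem, n = −6 is a root, giving the factor (n + 6) and quotient 2·n^2 + 11·n + 9.
The remaining quadratic factors as (2·n + 9)(n + 1).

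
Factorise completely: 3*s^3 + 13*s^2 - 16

(3*s + 4)*(s + 4)*(s - 1)

By the rational root theorem, s = -4/3 is a root, giving the factor (3*s + 4) and quotient s^2 + 3*s - 4.
The remaining quadratic factors as (s + 4)(s - 1).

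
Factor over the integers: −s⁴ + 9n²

−(s² − 3n)(s² + 3n)

Recognize a difference of squares with the parts 3n and s².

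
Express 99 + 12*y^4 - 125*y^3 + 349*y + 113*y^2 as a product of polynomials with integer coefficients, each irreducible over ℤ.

(3*y + 1)*(4*y - 11)*(y + 1)*(y - 9)

Among the possible rational roots, y = 11/4 is a root, so (4*y - 11) is a factor; dividing leaves 3*y^3 - 23*y^2 - 35*y - 9.
Then y = 9 is a root, so (y - 9) is a factor; dividing leaves 3*y^2 + 4*y + 1.
The remaining quadratic factors as (y + 1)(3*y + 1).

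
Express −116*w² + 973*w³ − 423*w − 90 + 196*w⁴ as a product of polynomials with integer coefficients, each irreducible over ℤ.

(4*w − 3)*(7*w + 2)*(7*w + 3)*(w + 5)

Among the possible rational roots, w = −2/7 is a root, so (7*w + 2) is a factor; dividing leaves 28*w³ + 131*w² − 54*w − 45.
Then w = −3/7 is a root, giving the factor (7*w + 3) and quotient 4*w² + 17*w − 15.
The remaining quadratic factors as (w + 5)(4*w − 3).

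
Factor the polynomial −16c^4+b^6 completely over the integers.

−(4c^2−b^3)(4c^2+b^3)

Recognize a difference of squares with the parts b^3 and 4c^2.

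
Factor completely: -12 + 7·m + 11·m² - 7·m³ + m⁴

Testing divisors of the constant over divisors of the leading coefficient, m = 4 is a root, giving the factor (m - 4) and quotient m³ - 3·m² - m + 3.
Then m = 1 is a root, so (m - 1) is a factor; dividing leaves m² - 2·m - 3.
The remaining quadratic factors as (m + 1)(m - 3).

(m + 1)·(m - 1)·(m - 3)·(m - 4)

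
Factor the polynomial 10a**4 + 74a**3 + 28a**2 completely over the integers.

Pull out the common factor 2a**2, then factor the remaining trinomial.

2a**2(5a + 2)(a + 7)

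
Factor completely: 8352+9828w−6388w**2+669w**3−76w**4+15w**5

(3w−8)(5w+3)(w−6)(w**2+3w+58)

Trying the rational-root candidates, w = 8/3 is a root, so (3w−8) is a factor; dividing leaves 5w**4−12w**3+191w**2−1620w−1044.
Continuing, w = −3/5 is a root, so (5w+3) divides it; the quotient is w**3−3w**2+40w−348.
Next, w = 6 is a root, giving the factor (w−6) and quotient w**2+3w+58.
The quadratic w**2+3w+58 has discriminant −223 < 0 and is irreducible over ℤ.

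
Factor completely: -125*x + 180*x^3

Factor out 5*x, leaving 36*x^2 - 25, which is a difference of two squares.

5*x*(6*x + 5)*(6*x - 5)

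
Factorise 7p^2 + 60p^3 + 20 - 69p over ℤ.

(3p - 1)(4p + 5)(5p - 4)

Among the possible rational roots, p = 1/3 is a root, giving the factor (3p - 1) and quotient 20p^2 + 9p - 20.
The remaining quadratic factors as (4p + 5)(5p - 4).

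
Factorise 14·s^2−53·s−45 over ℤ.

(2·s−9)·(7·s+5)

Need a pair with product 14·(−45) = −630 and sum −53: that's 10 and −63.
Split the middle term: 14·s^2+10·s − 63·s−45 = 2·s·(7·s+5) − 9·(7·s+5).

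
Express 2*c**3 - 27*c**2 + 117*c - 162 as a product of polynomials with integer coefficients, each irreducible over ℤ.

(2*c - 9)*(c - 3)*(c - 6)

Trying the rational-root candidates, c = 3 is a root, so (c - 3) divides it; the quotient is 2*c**2 - 21*c + 54.
The remaining quadratic factors as (2*c - 9)(c - 6).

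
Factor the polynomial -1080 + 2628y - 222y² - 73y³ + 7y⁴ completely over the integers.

By the rational root theorem, y = 6 is a root, so (y - 6) is a factor; dividing leaves 7y³ - 31y² - 408y + 180.
Continuing, y = 3/7 is a root, giving the factor (7y - 3) and quotient y² - 4y - 60.
The remaining quadratic factors as (y - 10)(y + 6).

(7y - 3)(y + 6)(y - 10)(y - 6)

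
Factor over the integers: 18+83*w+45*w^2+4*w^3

(4*w+1)*(w+2)*(w+9)

Among the possible rational roots, w = -2 is a root, giving the factor (w+2) and quotient 4*w^2+37*w+9.
The remaining quadratic factors as (w+9)(4*w+1).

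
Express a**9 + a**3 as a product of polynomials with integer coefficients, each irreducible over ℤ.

a**3·(a**2 + 1)·(a**4 - a**2 + 1)

Every term has a factor of a**3; factoring it out leaves a**6 + 1.
Recognize a sum of cubes with the parts 1 and a**2.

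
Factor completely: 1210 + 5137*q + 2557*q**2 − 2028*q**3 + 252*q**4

(2*q − 11)*(3*q − 11)*(6*q + 5)*(7*q + 2)

Testing divisors of the constant over divisors of the leading coefficient, q = 11/2 is a root, so (2*q − 11) divides it; the quotient is 126*q**3 − 321*q**2 − 487*q − 110.
Then q = −5/6 is a root, giving the factor (6*q + 5) and quotient 21*q**2 − 71*q − 22.
The remaining quadratic factors as (3*q − 11)(7*q + 2).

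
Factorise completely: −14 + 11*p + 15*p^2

Need a pair with product 15·(−14) = −210 and sum 11: that's 21 and −10.
Split the middle term: 15*p^2 + 21*p − 10*p − 14 = 3*p*(5*p + 7) − 2*(5*p + 7).

(3*p − 2)*(5*p + 7)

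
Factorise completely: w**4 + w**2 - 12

(w**2 + 4)(w**2 - 3)

Substitute u = w**2 to get a quadratic in u, then factor.
w**2 + 4 is irreducible over ℤ (sum of squares).
w**2 - 3 is irreducible over ℤ (3 is not a perfect square).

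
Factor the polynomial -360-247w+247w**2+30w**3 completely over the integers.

(5w-8)(6w+5)(w+9)

By the rational root theorem, w = -9 is a root, giving the factor (w+9) and quotient 30w**2-23w-40.
The remaining quadratic factors as (5w-8)(6w+5).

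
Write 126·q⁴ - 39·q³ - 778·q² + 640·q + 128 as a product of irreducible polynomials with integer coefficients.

Among the possible rational roots, q = 8/7 is a root, so (7·q - 8) divides it; the quotient is 18·q³ + 15·q² - 94·q - 16.
Next, q = 2 is a root, giving the factor (q - 2) and quotient 18·q² + 51·q + 8.
The remaining quadratic factors as (6·q + 1)(3·q + 8).

(3·q + 8)·(6·q + 1)·(7·q - 8)·(q - 2)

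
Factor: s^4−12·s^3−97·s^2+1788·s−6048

Trying the rational-root candidates, s = −12 is a root, so (s+12) is a factor; dividing leaves s^3−24·s^2+191·s−504.
Continuing, s = 8 is a root, giving the factor (s−8) and quotient s^2−16·s+63.
The remaining quadratic factors as (s−7)(s−9).

(s+12)·(s−7)·(s−8)·(s−9)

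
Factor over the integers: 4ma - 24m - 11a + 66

Group as (4ma - 24m) + (-11a + 66) = 4m(a - 6) - 11(a - 6).
Both groups share the factor (a - 6).

(4m - 11)(a - 6)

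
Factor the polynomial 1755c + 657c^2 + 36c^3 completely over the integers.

Pull out the common factor 9c, then factor the remaining trinomial.

9c(4c + 13)(c + 15)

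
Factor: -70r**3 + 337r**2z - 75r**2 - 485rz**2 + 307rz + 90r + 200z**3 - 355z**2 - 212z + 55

Group: 5r(-14r**2 + 45rz - 29r - 25z**2 + 60z - 11) + (-8z - 5)(-14r**2 + 45rz - 29r - 25z**2 + 60z - 11); both groups contain (-14r**2 + 45rz - 29r - 25z**2 + 60z - 11), so (5r - 8z - 5) is a factor with cofactor -14r**2 + 45rz - 29r - 25z**2 + 60z - 11.
The cofactor groups again: -14r**2 + 45rz - 29r - 25z**2 + 60z - 11 = -2r(7r - 5z + 11) + (5z - 1)(7r - 5z + 11); both groups contain (7r - 5z + 11), giving -(2r - 5z + 1)(7r - 5z + 11).

-(2r - 5z + 1)(5r - 8z - 5)(7r - 5z + 11)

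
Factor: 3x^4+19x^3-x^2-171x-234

Trying the rational-root candidates, x = -3 is a root, giving the factor (x+3) and quotient 3x^3+10x^2-31x-78.
Then x = 3 is a root, so (x-3) divides it; the quotient is 3x^2+19x+26.
The remaining quadratic factors as (x+2)(3x+13).

(3x+13)(x+2)(x+3)(x-3)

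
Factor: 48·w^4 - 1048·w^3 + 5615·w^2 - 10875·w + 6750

Among the possible rational roots, w = 15 is a root, so (w - 15) divides it; the quotient is 48·w^3 - 328·w^2 + 695·w - 450.
Then w = 5/4 is a root, giving the factor (4·w - 5) and quotient 12·w^2 - 67·w + 90.
The remaining quadratic factors as (3·w - 10)(4·w - 9).

(3·w - 10)·(4·w - 5)·(4·w - 9)·(w - 15)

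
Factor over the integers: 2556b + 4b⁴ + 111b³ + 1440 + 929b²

(4b + 3)(b + 15)(b + 4)(b + 8)

Testing divisors of the constant over divisors of the leading coefficient, b = −3/4 is a root, giving the factor (4b + 3) and quotient b³ + 27b² + 212b + 480.
Next, b = −8 is a root, giving the factor (b + 8) and quotient b² + 19b + 60.
The remaining quadratic factors as (b + 15)(b + 4).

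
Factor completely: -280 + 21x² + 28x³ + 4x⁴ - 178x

(2x + 7)(2x - 5)(x + 2)(x + 4)

Trying the rational-root candidates, x = -7/2 is a root, so (2x + 7) is a factor; dividing leaves 2x³ + 7x² - 14x - 40.
Then x = 5/2 is a root, giving the factor (2x - 5) and quotient x² + 6x + 8.
The remaining quadratic factors as (x + 2)(x + 4).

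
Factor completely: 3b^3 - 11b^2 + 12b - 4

(3b - 2)(b - 1)(b - 2)

Testing divisors of the constant over divisors of the leading coefficient, b = 2/3 is a root, giving the factor (3b - 2) and quotient b^2 - 3b + 2.
The remaining quadratic factors as (b - 1)(b - 2).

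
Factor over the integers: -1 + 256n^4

(4n + 1)(4n - 1)(16n^2 + 1)

Write as (16n^2)² − (1)², then factor 16n^2 - 1 once more.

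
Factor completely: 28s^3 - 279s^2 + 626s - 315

Trying the rational-root candidates, s = 5/7 is a root, giving the factor (7s - 5) and quotient 4s^2 - 37s + 63.
The remaining quadratic factors as (s - 7)(4s - 9).

(4s - 9)(7s - 5)(s - 7)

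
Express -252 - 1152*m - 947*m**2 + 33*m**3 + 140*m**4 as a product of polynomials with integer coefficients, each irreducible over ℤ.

Trying the rational-root candidates, m = 3 is a root, so (m - 3) is a factor; dividing leaves 140*m**3 + 453*m**2 + 412*m + 84.
Continuing, m = -7/4 is a root, giving the factor (4*m + 7) and quotient 35*m**2 + 52*m + 12.
The remaining quadratic factors as (5*m + 6)(7*m + 2).

(4*m + 7)*(5*m + 6)*(7*m + 2)*(m - 3)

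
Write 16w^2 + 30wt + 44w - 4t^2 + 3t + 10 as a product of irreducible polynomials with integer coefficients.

(8w - t + 2)(2w + 4t + 5)

Group: 2w(8w - t + 2) + (4t + 5)(8w - t + 2); both groups contain (8w - t + 2).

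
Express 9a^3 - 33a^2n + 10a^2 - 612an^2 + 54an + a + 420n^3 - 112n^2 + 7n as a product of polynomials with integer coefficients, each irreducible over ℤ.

Group: 9a(a^2 - 3an + a - 70n^2 + 7n) + (-6n + 1)(a^2 - 3an + a - 70n^2 + 7n); both groups contain (a^2 - 3an + a - 70n^2 + 7n), so (9a - 6n + 1) is a factor with cofactor a^2 - 3an + a - 70n^2 + 7n.
The cofactor groups again: a^2 - 3an + a - 70n^2 + 7n = a(a + 7n) + (-10n + 1)(a + 7n); both groups contain (a + 7n), giving (a - 10n + 1)(a + 7n).

(9a - 6n + 1)(a + 7n)(a - 10n + 1)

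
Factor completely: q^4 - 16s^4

Difference of squares twice: with A = q and B = 2s, A⁴ − B⁴ = (A² − B²)(A² + B²), and A² − B² factors again.

(q + 2s)(q - 2s)(q^2 + 4s^2)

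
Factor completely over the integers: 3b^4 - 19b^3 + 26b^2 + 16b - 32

Trying the rational-root candidates, b = 4 is a root, so (b - 4) divides it; the quotient is 3b^3 - 7b^2 - 2b + 8.
Next, b = -1 is a root, so (b + 1) is a factor; dividing leaves 3b^2 - 10b + 8.
The remaining quadratic factors as (3b - 4)(b - 2).

(3b - 4)(b + 1)(b - 2)(b - 4)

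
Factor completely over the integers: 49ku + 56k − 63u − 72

(7k − 9)(7u + 8)

Group as (49ku + 56k) + (−63u − 72) = 7k(7u + 8) − 9(7u + 8).
Both groups share the factor (7u + 8).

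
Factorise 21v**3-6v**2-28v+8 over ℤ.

(7v-2)(3v**2-4)

Group as (21v**3-28v) + (-6v**2+8) = 7v(3v**2-4) - 2(3v**2-4).
Both groups share the factor (3v**2-4).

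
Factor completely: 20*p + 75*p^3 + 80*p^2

5*p*(3*p + 2)*(5*p + 2)

Pull out the common factor 5*p, then factor the remaining trinomial.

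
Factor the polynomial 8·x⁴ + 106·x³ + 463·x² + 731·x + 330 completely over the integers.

(2·x + 11)·(4·x + 3)·(x + 2)·(x + 5)

By the rational root theorem, x = -2 is a root, giving the factor (x + 2) and quotient 8·x³ + 90·x² + 283·x + 165.
Continuing, x = -11/2 is a root, giving the factor (2·x + 11) and quotient 4·x² + 23·x + 15.
The remaining quadratic factors as (x + 5)(4·x + 3).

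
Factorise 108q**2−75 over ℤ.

3(6q+5)(6q−5)

Pull out the common factor 3; 36q**2−25 is a difference of squares.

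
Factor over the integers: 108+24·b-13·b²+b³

Among the possible rational roots, b = 9 is a root, so (b-9) divides it; the quotient is b²-4·b-12.
The remaining quadratic factors as (b-6)(b+2).

(b+2)·(b-6)·(b-9)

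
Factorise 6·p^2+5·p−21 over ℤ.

(2·p−3)·(3·p+7)

Need a pair with product 6·(−21) = −126 and sum 5: that's 14 and −9.
Split the middle term: 6·p^2+14·p − 9·p−21 = 2·p·(3·p+7) − 3·(3·p+7).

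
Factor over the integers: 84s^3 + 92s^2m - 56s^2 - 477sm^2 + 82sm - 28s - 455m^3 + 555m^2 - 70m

(3s - 7m + 1)(14s + 13m - 14)(2s + 5m)

Group: 14s(6s^2 + sm + 2s - 35m^2 + 5m) + (13m - 14)(6s^2 + sm + 2s - 35m^2 + 5m); both groups contain (6s^2 + sm + 2s - 35m^2 + 5m), so (14s + 13m - 14) is a factor with cofactor 6s^2 + sm + 2s - 35m^2 + 5m.
The cofactor groups again: 6s^2 + sm + 2s - 35m^2 + 5m = 3s(2s + 5m) + (-7m + 1)(2s + 5m); both groups contain (2s + 5m), giving (3s - 7m + 1)(2s + 5m).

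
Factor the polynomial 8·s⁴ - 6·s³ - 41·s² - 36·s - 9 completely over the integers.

(2·s + 1)·(4·s + 3)·(s + 1)·(s - 3)

Among the possible rational roots, s = -1 is a root, so (s + 1) is a factor; dividing leaves 8·s³ - 14·s² - 27·s - 9.
Next, s = -3/4 is a root, giving the factor (4·s + 3) and quotient 2·s² - 5·s - 3.
The remaining quadratic factors as (s - 3)(2·s + 1).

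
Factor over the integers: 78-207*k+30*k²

Pull out the common factor 3, then factor the remaining trinomial.

3*(2*k-13)*(5*k-2)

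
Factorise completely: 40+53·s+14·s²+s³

Trying the rational-root candidates, s = -8 is a root, giving the factor (s+8) and quotient s²+6·s+5.
The remaining quadratic factors as (s+5)(s+1).

(s+1)·(s+5)·(s+8)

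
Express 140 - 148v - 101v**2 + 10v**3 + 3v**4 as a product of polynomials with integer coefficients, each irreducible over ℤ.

(3v - 2)(v + 2)(v + 7)(v - 5)

Trying the rational-root candidates, v = -2 is a root, so (v + 2) divides it; the quotient is 3v**3 + 4v**2 - 109v + 70.
Continuing, v = 5 is a root, so (v - 5) divides it; the quotient is 3v**2 + 19v - 14.
The remaining quadratic factors as (v + 7)(3v - 2).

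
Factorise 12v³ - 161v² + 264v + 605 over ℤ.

Trying the rational-root candidates, v = 11 is a root, so (v - 11) is a factor; dividing leaves 12v² - 29v - 55.
The remaining quadratic factors as (4v + 5)(3v - 11).

(3v - 11)(4v + 5)(v - 11)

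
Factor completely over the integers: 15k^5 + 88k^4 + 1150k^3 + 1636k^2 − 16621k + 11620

Among the possible rational roots, k = 4/5 is a root, so (5k − 4) is a factor; dividing leaves 3k^4 + 20k^3 + 246k^2 + 524k − 2905.
Next, k = −5 is a root, giving the factor (k + 5) and quotient 3k^3 + 5k^2 + 221k − 581.
Next, k = 7/3 is a root, so (3k − 7) divides it; the quotient is k^2 + 4k + 83.
The quadratic k^2 + 4k + 83 has discriminant −316 < 0 and is irreducible over ℤ.

(3k − 7)(5k − 4)(k + 5)(k^2 + 4k + 83)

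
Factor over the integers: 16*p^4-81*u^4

(2*p+3*u)*(2*p-3*u)*(4*p^2+9*u^2)

Write as (4*p^2)² − (9*u^2)², then factor 4*p^2-9*u^2 once more.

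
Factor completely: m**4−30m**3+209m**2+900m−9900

(m+6)(m−10)(m−11)(m−15)

Among the possible rational roots, m = 15 is a root, so (m−15) divides it; the quotient is m**3−15m**2−16m+660.
Continuing, m = −6 is a root, giving the factor (m+6) and quotient m**2−21m+110.
The remaining quadratic factors as (m−10)(m−11).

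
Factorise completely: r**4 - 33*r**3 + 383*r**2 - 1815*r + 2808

Trying the rational-root candidates, r = 13 is a root, so (r - 13) divides it; the quotient is r**3 - 20*r**2 + 123*r - 216.
Continuing, r = 8 is a root, so (r - 8) is a factor; dividing leaves r**2 - 12*r + 27.
The remaining quadratic factors as (r - 3)(r - 9).

(r - 13)*(r - 3)*(r - 8)*(r - 9)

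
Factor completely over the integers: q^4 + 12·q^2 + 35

Substitute u = q^2 to get a quadratic in u, then factor.
q^2 + 5 is irreducible over ℤ (always positive, so no real roots).
q^2 + 7 is irreducible over ℤ (always positive, so no real roots).

(q^2 + 5)·(q^2 + 7)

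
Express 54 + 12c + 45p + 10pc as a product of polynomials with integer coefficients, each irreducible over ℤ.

(2c + 9)(5p + 6)

Group as (10pc + 45p) + (12c + 54) = 5p(2c + 9) + 6(2c + 9).
Both groups share the factor (2c + 9).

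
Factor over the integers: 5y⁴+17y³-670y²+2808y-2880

Testing divisors of the constant over divisors of the leading coefficient, y = 6 is a root, so (y-6) divides it; the quotient is 5y³+47y²-388y+480.
Then y = 4 is a root, giving the factor (y-4) and quotient 5y²+67y-120.
The remaining quadratic factors as (y+15)(5y-8).

(5y-8)(y+15)(y-4)(y-6)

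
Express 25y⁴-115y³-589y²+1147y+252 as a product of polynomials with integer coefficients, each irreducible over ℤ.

(5y+1)(5y-9)(y+4)(y-7)

By the rational root theorem, y = 9/5 is a root, so (5y-9) is a factor; dividing leaves 5y³-14y²-143y-28.
Continuing, y = -1/5 is a root, giving the factor (5y+1) and quotient y²-3y-28.
The remaining quadratic factors as (y+4)(y-7).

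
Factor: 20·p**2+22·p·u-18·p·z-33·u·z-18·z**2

Group: 2·p·(10·p+11·u+6·z) - 3·z·(10·p+11·u+6·z); both groups contain (10·p+11·u+6·z).

(10·p+11·u+6·z)·(2·p-3·z)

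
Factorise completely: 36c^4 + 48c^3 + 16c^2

4c^2(3c + 2)^2

Every term has a factor of 4c^2; factoring it out leaves 9c^2 + 12c + 4.
Recognize a perfect-square trinomial with the parts 2 and 3c.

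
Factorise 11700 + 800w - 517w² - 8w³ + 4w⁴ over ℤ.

Among the possible rational roots, w = -10 is a root, so (w + 10) divides it; the quotient is 4w³ - 48w² - 37w + 1170.
Continuing, w = 13/2 is a root, so (2w - 13) is a factor; dividing leaves 2w² - 11w - 90.
The remaining quadratic factors as (2w + 9)(w - 10).

(2w + 9)(2w - 13)(w + 10)(w - 10)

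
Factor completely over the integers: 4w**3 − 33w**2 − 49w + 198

(4w + 11)(w − 2)(w − 9)

Among the possible rational roots, w = 9 is a root, so (w − 9) is a factor; dividing leaves 4w**2 + 3w − 22.
The remaining quadratic factors as (w − 2)(4w + 11).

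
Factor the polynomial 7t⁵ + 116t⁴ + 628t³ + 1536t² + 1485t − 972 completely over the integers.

Testing divisors of the constant over divisors of the leading coefficient, t = −4 is a root, so (t + 4) is a factor; dividing leaves 7t⁴ + 88t³ + 276t² + 432t − 243.
Next, t = −9 is a root, so (t + 9) is a factor; dividing leaves 7t³ + 25t² + 51t − 27.
Continuing, t = 3/7 is a root, so (7t − 3) divides it; the quotient is t² + 4t + 9.
The quadratic t² + 4t + 9 has discriminant −20 < 0 and is irreducible over ℤ.

(7t − 3)(t + 4)(t + 9)(t² + 4t + 9)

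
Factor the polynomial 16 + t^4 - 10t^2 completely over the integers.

(t^2 - 2)(t^2 - 8)

Substitute u = t^2 to get a quadratic in u, then factor.
t^2 - 8 is irreducible over ℤ (8 is not a perfect square).
t^2 - 2 is irreducible over ℤ (2 is not a perfect square).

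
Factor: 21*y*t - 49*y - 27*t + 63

(3*t - 7)*(7*y - 9)

Group as (21*y*t - 49*y) + (-27*t + 63) = 7*y*(3*t - 7) - 9*(3*t - 7).
Both groups share the factor (3*t - 7).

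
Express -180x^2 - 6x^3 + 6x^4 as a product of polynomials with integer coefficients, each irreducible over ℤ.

Pull out the common factor 6x^2, then factor the remaining trinomial.

6x^2(x + 5)(x - 6)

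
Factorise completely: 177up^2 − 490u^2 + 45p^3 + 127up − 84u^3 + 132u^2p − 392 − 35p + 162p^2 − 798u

Group: 2u(−42u^2 − 39up − 98u − 9p^2 − 45p − 56) + (−5p + 7)(−42u^2 − 39up − 98u − 9p^2 − 45p − 56); both groups contain (−42u^2 − 39up − 98u − 9p^2 − 45p − 56), so (2u − 5p + 7) is a factor with cofactor −42u^2 − 39up − 98u − 9p^2 − 45p − 56.
The cofactor groups again: −42u^2 − 39up − 98u − 9p^2 − 45p − 56 = −6u(7u + 3p + 7) + (−3p − 8)(7u + 3p + 7); both groups contain (7u + 3p + 7), giving −(6u + 3p + 8)(7u + 3p + 7).

−(2u − 5p + 7)(6u + 3p + 8)(7u + 3p + 7)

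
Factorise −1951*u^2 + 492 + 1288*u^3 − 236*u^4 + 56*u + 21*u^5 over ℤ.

By the rational root theorem, u = 2 is a root, giving the factor (u − 2) and quotient 21*u^4 − 194*u^3 + 900*u^2 − 151*u − 246.
Then u = −3/7 is a root, so (7*u + 3) is a factor; dividing leaves 3*u^3 − 29*u^2 + 141*u − 82.
Then u = 2/3 is a root, so (3*u − 2) divides it; the quotient is u^2 − 9*u + 41.
The quadratic u^2 − 9*u + 41 has discriminant −83 < 0 and is irreducible over ℤ.

(3*u − 2)*(7*u + 3)*(u − 2)*(u^2 − 9*u + 41)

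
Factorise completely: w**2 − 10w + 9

Two integers with product 9 and sum −10 are −1 and −9.

(w − 1)(w − 9)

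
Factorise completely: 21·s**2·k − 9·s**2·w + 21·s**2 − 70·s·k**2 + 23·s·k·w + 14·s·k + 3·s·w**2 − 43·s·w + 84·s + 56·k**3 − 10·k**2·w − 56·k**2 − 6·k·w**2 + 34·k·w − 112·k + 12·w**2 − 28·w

Group: 7·k·(3·s**2 − 10·s·k − s·w + 12·s + 8·k**2 + 2·k·w − 16·k − 4·w) + (−3·w + 7)·(3·s**2 − 10·s·k − s·w + 12·s + 8·k**2 + 2·k·w − 16·k − 4·w); both groups contain (3·s**2 − 10·s·k − s·w + 12·s + 8·k**2 + 2·k·w − 16·k − 4·w), so (7·k − 3·w + 7) is a factor with cofactor 3·s**2 − 10·s·k − s·w + 12·s + 8·k**2 + 2·k·w − 16·k − 4·w.
The cofactor groups again: 3·s**2 − 10·s·k − s·w + 12·s + 8·k**2 + 2·k·w − 16·k − 4·w = s·(3·s − 4·k − w) + (−2·k + 4)·(3·s − 4·k − w); both groups contain (3·s − 4·k − w), giving (s − 2·k + 4)·(3·s − 4·k − w).

(s − 2·k + 4)·(3·s − 4·k − w)·(7·k − 3·w + 7)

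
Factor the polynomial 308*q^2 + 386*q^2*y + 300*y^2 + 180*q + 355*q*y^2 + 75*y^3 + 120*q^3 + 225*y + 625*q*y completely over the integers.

Group: 3*q*(40*q^2 + 62*q*y + 36*q + 15*y^2 + 45*y) + (5*y + 5)*(40*q^2 + 62*q*y + 36*q + 15*y^2 + 45*y); both groups contain (40*q^2 + 62*q*y + 36*q + 15*y^2 + 45*y), so (3*q + 5*y + 5) is a factor with cofactor 40*q^2 + 62*q*y + 36*q + 15*y^2 + 45*y.
The cofactor groups again: 40*q^2 + 62*q*y + 36*q + 15*y^2 + 45*y = 4*q*(10*q + 3*y + 9) + 5*y*(10*q + 3*y + 9); both groups contain (10*q + 3*y + 9), giving (4*q + 5*y)*(10*q + 3*y + 9).

(10*q + 3*y + 9)*(3*q + 5*y + 5)*(4*q + 5*y)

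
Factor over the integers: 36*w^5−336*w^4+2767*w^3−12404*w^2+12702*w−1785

(6*w−1)*(6*w−7)*(w−5)*(w^2−3*w+51)

By the rational root theorem, w = 1/6 is a root, so (6*w−1) divides it; the quotient is 6*w^4−55*w^3+452*w^2−1992*w+1785.
Continuing, w = 7/6 is a root, giving the factor (6*w−7) and quotient w^3−8*w^2+66*w−255.
Next, w = 5 is a root, so (w−5) is a factor; dividing leaves w^2−3*w+51.
The quadratic w^2−3*w+51 has discriminant −195 < 0 and is irreducible over ℤ.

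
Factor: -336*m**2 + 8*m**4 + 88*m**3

Pull out the common factor 8*m**2, then factor the remaining trinomial.

8*m**2*(m + 14)*(m - 3)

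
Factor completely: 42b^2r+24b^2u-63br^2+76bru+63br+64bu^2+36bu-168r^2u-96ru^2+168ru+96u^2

Group: 7r(6b^2-9br+16bu+9b-24ru+24u) + 4u(6b^2-9br+16bu+9b-24ru+24u); both groups contain (6b^2-9br+16bu+9b-24ru+24u), so (7r+4u) is a factor with cofactor 6b^2-9br+16bu+9b-24ru+24u.
The cofactor groups again: 6b^2-9br+16bu+9b-24ru+24u = 2b(3b+8u) + (-3r+3)(3b+8u); both groups contain (3b+8u), giving (2b-3r+3)(3b+8u).

(2b-3r+3)(3b+8u)(7r+4u)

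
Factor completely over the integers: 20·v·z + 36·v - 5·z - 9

Group as (20·v·z + 36·v) + (-5·z - 9) = 4·v·(5·z + 9) - (5·z + 9).
Both groups share the factor (5·z + 9).

(4·v - 1)·(5·z + 9)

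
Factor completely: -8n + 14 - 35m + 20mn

(4n - 7)(5m - 2)

Group as (20mn - 35m) + (-8n + 14) = 5m(4n - 7) - 2(4n - 7).
Both groups share the factor (4n - 7).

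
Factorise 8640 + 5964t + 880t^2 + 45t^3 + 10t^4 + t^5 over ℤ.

(t + 2)(t + 6)(t + 9)(t^2 - 7t + 80)

Testing divisors of the constant over divisors of the leading coefficient, t = -2 is a root, giving the factor (t + 2) and quotient t^4 + 8t^3 + 29t^2 + 822t + 4320.
Next, t = -9 is a root, so (t + 9) divides it; the quotient is t^3 - t^2 + 38t + 480.
Next, t = -6 is a root, so (t + 6) divides it; the quotient is t^2 - 7t + 80.
The quadratic t^2 - 7t + 80 has discriminant -271 < 0 and is irreducible over ℤ.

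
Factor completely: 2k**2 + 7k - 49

Need a pair with product 2·(-49) = -98 and sum 7: that's -7 and 14.
Split the middle term: 2k**2 - 7k + 14k - 49 = k(2k - 7) + 7(2k - 7).

(2k - 7)(k + 7)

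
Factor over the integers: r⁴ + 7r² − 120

(r² + 15)(r² − 8)

Substitute u = r² to get a quadratic in u, then factor.
r² + 15 is irreducible over ℤ (always positive, so no real roots).
r² − 8 is irreducible over ℤ (8 is not a perfect square).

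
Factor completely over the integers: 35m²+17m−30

Need a pair with product 35·(−30) = −1050 and sum 17: that's −25 and 42.
Split the middle term: 35m²−25m + 42m−30 = 5m(7m−5) + 6(7m−5).

(5m+6)(7m−5)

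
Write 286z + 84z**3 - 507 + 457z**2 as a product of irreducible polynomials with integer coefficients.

(3z + 13)(4z - 3)(7z + 13)

By the rational root theorem, z = 3/4 is a root, so (4z - 3) is a factor; dividing leaves 21z**2 + 130z + 169.
The remaining quadratic factors as (7z + 13)(3z + 13).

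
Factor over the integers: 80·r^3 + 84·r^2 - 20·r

4·r·(4·r + 5)·(5·r - 1)

Pull out the common factor 4·r, then factor the remaining trinomial.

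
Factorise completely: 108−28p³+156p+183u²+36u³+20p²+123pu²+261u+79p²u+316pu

−(4p+3u+4)(7p+3u+9)(p−4u−3)

Group: 4p(−7p²+25pu+12p+12u²+45u+27) + (3u+4)(−7p²+25pu+12p+12u²+45u+27); both groups contain (−7p²+25pu+12p+12u²+45u+27), so (4p+3u+4) is a factor with cofactor −7p²+25pu+12p+12u²+45u+27.
The cofactor groups again: −7p²+25pu+12p+12u²+45u+27 = −7p(p−4u−3) + (−3u−9)(p−4u−3); both groups contain (p−4u−3), giving −(7p+3u+9)(p−4u−3).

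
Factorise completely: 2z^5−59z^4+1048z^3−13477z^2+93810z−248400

Among the possible rational roots, z = 15/2 is a root, so (2z−15) divides it; the quotient is z^4−22z^3+359z^2−4046z+16560.
Next, z = 10 is a root, so (z−10) divides it; the quotient is z^3−12z^2+239z−1656.
Then z = 8 is a root, so (z−8) is a factor; dividing leaves z^2−4z+207.
The quadratic z^2−4z+207 has discriminant −812 < 0 and is irreducible over ℤ.

(2z−15)(z−10)(z−8)(z^2−4z+207)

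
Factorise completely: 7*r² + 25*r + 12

(7*r + 4)*(r + 3)

Need a pair with product 7·12 = 84 and sum 25: that's 21 and 4.
Split the middle term: 7*r² + 21*r + 4*r + 12 = 7*r*(r + 3) + 4*(r + 3).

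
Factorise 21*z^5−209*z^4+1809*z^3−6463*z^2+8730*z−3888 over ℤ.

By the rational root theorem, z = 9/7 is a root, so (7*z−9) divides it; the quotient is 3*z^4−26*z^3+225*z^2−634*z+432.
Continuing, z = 1 is a root, giving the factor (z−1) and quotient 3*z^3−23*z^2+202*z−432.
Next, z = 8/3 is a root, so (3*z−8) divides it; the quotient is z^2−5*z+54.
The quadratic z^2−5*z+54 has discriminant −191 < 0 and is irreducible over ℤ.

(3*z−8)*(7*z−9)*(z−1)*(z^2−5*z+54)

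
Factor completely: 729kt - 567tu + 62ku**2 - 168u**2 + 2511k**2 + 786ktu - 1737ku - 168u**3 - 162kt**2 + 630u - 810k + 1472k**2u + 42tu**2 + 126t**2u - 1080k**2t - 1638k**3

Group: 13k(-126k**2 - 54kt + 152ku + 135k + 42tu - 42u**2 - 105u) + (3t + 4u - 6)(-126k**2 - 54kt + 152ku + 135k + 42tu - 42u**2 - 105u); both groups contain (-126k**2 - 54kt + 152ku + 135k + 42tu - 42u**2 - 105u), so (13k + 3t + 4u - 6) is a factor with cofactor -126k**2 - 54kt + 152ku + 135k + 42tu - 42u**2 - 105u.
The cofactor groups again: -126k**2 - 54kt + 152ku + 135k + 42tu - 42u**2 - 105u = -9k(14k + 6t - 6u - 15) + 7u(14k + 6t - 6u - 15); both groups contain (14k + 6t - 6u - 15), giving -(9k - 7u)(14k + 6t - 6u - 15).

-(13k + 3t + 4u - 6)(14k + 6t - 6u - 15)(9k - 7u)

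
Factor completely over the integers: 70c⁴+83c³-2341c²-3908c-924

Testing divisors of the constant over divisors of the leading coefficient, c = -2/7 is a root, so (7c+2) is a factor; dividing leaves 10c³+9c²-337c-462.
Then c = 6 is a root, so (c-6) divides it; the quotient is 10c²+69c+77.
The remaining quadratic factors as (2c+11)(5c+7).

(2c+11)(5c+7)(7c+2)(c-6)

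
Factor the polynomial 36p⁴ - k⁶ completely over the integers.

Recognize a difference of squares with the parts 6p² and k³.

(6p² - k³)(6p² + k³)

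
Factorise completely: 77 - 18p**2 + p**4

(p**2 - 11)(p**2 - 7)

Substitute u = p**2 to get a quadratic in u, then factor.
p**2 - 7 is irreducible over ℤ (7 is not a perfect square).
p**2 - 11 is irreducible over ℤ (11 is not a perfect square).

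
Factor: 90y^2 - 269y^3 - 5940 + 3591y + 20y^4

Testing divisors of the constant over divisors of the leading coefficient, y = 12 is a root, so (y - 12) is a factor; dividing leaves 20y^3 - 29y^2 - 258y + 495.
Next, y = -15/4 is a root, giving the factor (4y + 15) and quotient 5y^2 - 26y + 33.
The remaining quadratic factors as (5y - 11)(y - 3).

(4y + 15)(5y - 11)(y - 12)(y - 3)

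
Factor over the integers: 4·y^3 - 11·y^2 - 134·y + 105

(4·y - 3)·(y + 5)·(y - 7)

Testing divisors of the constant over divisors of the leading coefficient, y = 7 is a root, so (y - 7) divides it; the quotient is 4·y^2 + 17·y - 15.
The remaining quadratic factors as (4·y - 3)(y + 5).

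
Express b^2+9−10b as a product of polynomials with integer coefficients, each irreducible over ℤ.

(b−1)(b−9)

Two integers with product 9 and sum −10 are −9 and −1.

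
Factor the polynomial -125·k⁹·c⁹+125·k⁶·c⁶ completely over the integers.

-125·c⁶·k⁶·(k·c-1)·(k²·c²+k·c+1)

Pull out the common factor 125·k⁶·c⁶, leaving -k³·c³+1.
Recognize a difference of cubes with the parts 1 and k·c.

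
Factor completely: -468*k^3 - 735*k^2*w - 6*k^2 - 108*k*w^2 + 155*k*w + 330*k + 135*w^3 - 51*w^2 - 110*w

Group: 12*k*(-39*k^2 - 32*k*w - 33*k + 15*w^2 + 11*w) + (9*w - 10)*(-39*k^2 - 32*k*w - 33*k + 15*w^2 + 11*w); both groups contain (-39*k^2 - 32*k*w - 33*k + 15*w^2 + 11*w), so (12*k + 9*w - 10) is a factor with cofactor -39*k^2 - 32*k*w - 33*k + 15*w^2 + 11*w.
The cofactor groups again: -39*k^2 - 32*k*w - 33*k + 15*w^2 + 11*w = -13*k*(3*k - w) + (-15*w - 11)*(3*k - w); both groups contain (3*k - w), giving -(13*k + 15*w + 11)*(3*k - w).

-(12*k + 9*w - 10)*(13*k + 15*w + 11)*(3*k - w)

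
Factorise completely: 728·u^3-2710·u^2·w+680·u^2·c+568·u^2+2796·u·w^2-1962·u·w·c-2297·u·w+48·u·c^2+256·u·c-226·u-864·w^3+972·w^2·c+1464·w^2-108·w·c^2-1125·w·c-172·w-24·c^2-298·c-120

(14·u-12·w+12·c+5)·(4·u-9·w-2)·(13·u-8·w+c+12)

Group: 4·u·(182·u^2-268·u·w+170·u·c+233·u+96·w^2-108·w·c-184·w+12·c^2+149·c+60) + (-9·w-2)·(182·u^2-268·u·w+170·u·c+233·u+96·w^2-108·w·c-184·w+12·c^2+149·c+60); both groups contain (182·u^2-268·u·w+170·u·c+233·u+96·w^2-108·w·c-184·w+12·c^2+149·c+60), so (4·u-9·w-2) is a factor with cofactor 182·u^2-268·u·w+170·u·c+233·u+96·w^2-108·w·c-184·w+12·c^2+149·c+60.
The cofactor groups again: 182·u^2-268·u·w+170·u·c+233·u+96·w^2-108·w·c-184·w+12·c^2+149·c+60 = 13·u·(14·u-12·w+12·c+5) + (-8·w+c+12)·(14·u-12·w+12·c+5); both groups contain (14·u-12·w+12·c+5), giving (13·u-8·w+c+12)·(14·u-12·w+12·c+5).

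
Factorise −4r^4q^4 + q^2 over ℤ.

Every term has a factor of q^2; factoring it out leaves −4r^4q^2 + 1.
Recognize a difference of squares with the parts 1 and 2r^2q.

−q^2(2r^2q + 1)(2r^2q − 1)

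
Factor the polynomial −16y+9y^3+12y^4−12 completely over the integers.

Group as (12y^4−16y) + (9y^3−12) = 4y(3y^3−4) + 3(3y^3−4).
Both groups share the factor (3y^3−4).

(4y+3)(3y^3−4)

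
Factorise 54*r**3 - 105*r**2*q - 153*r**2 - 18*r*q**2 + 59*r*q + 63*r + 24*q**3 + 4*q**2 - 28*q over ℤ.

(9*r - 4*q)*(3*r - 6*q - 7)*(2*r + q - 1)

Group: 3*r*(18*r**2 + r*q - 9*r - 4*q**2 + 4*q) + (-6*q - 7)*(18*r**2 + r*q - 9*r - 4*q**2 + 4*q); both groups contain (18*r**2 + r*q - 9*r - 4*q**2 + 4*q), so (3*r - 6*q - 7) is a factor with cofactor 18*r**2 + r*q - 9*r - 4*q**2 + 4*q.
The cofactor groups again: 18*r**2 + r*q - 9*r - 4*q**2 + 4*q = 9*r*(2*r + q - 1) - 4*q*(2*r + q - 1); both groups contain (2*r + q - 1), giving (9*r - 4*q)*(2*r + q - 1).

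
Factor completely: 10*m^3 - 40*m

Pull out the common factor 10*m; m^2 - 4 is a difference of squares.

10*m*(m + 2)*(m - 2)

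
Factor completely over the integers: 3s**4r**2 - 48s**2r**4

Every term has a factor of 3s**2r**2. Then s**2 - 16r**2 = (s)² − (4r)².

3r**2s**2(s - 4r)(s + 4r)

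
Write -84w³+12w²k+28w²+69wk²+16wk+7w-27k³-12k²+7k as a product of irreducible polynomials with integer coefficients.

-(6w-3k+1)(14w-9k-7)(w+k)

Group: w(-84w²+96wk+28w-27k²-12k+7) + k(-84w²+96wk+28w-27k²-12k+7); both groups contain (-84w²+96wk+28w-27k²-12k+7), so (w+k) is a factor with cofactor -84w²+96wk+28w-27k²-12k+7.
The cofactor groups again: -84w²+96wk+28w-27k²-12k+7 = -6w(14w-9k-7) + (3k-1)(14w-9k-7); both groups contain (14w-9k-7), giving -(6w-3k+1)(14w-9k-7).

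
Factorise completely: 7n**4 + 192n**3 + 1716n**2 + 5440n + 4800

Trying the rational-root candidates, n = -10 is a root, so (n + 10) is a factor; dividing leaves 7n**3 + 122n**2 + 496n + 480.
Then n = -4 is a root, giving the factor (n + 4) and quotient 7n**2 + 94n + 120.
The remaining quadratic factors as (n + 12)(7n + 10).

(7n + 10)(n + 10)(n + 12)(n + 4)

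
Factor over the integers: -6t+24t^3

6t(2t+1)(2t-1)

Every term has a factor of 6t. Then 4t^2-1 = (2t)² − (1)².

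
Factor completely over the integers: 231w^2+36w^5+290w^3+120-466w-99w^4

By the rational root theorem, w = -4/3 is a root, so (3w+4) is a factor; dividing leaves 12w^4-49w^3+162w^2-139w+30.
Then w = 1/3 is a root, so (3w-1) divides it; the quotient is 4w^3-15w^2+49w-30.
Next, w = 3/4 is a root, so (4w-3) is a factor; dividing leaves w^2-3w+10.
The quadratic w^2-3w+10 has discriminant -31 < 0 and is irreducible over ℤ.

(3w+4)(3w-1)(4w-3)(w^2-3w+10)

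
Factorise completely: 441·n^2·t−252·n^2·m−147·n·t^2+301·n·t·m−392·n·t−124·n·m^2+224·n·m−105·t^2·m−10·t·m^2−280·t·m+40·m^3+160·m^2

Group: 7·n·(63·n·t−36·n·m−21·t^2−2·t·m−56·t+8·m^2+32·m) + 5·m·(63·n·t−36·n·m−21·t^2−2·t·m−56·t+8·m^2+32·m); both groups contain (63·n·t−36·n·m−21·t^2−2·t·m−56·t+8·m^2+32·m), so (7·n+5·m) is a factor with cofactor 63·n·t−36·n·m−21·t^2−2·t·m−56·t+8·m^2+32·m.
The cofactor groups again: 63·n·t−36·n·m−21·t^2−2·t·m−56·t+8·m^2+32·m = 7·t·(9·n−3·t−2·m−8) − 4·m·(9·n−3·t−2·m−8); both groups contain (9·n−3·t−2·m−8), giving (7·t−4·m)·(9·n−3·t−2·m−8).

(9·n−3·t−2·m−8)·(7·t−4·m)·(7·n+5·m)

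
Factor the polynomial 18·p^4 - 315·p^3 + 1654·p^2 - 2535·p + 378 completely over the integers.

(3·p - 7)·(6·p - 1)·(p - 6)·(p - 9)

Among the possible rational roots, p = 1/6 is a root, so (6·p - 1) is a factor; dividing leaves 3·p^3 - 52·p^2 + 267·p - 378.
Continuing, p = 7/3 is a root, so (3·p - 7) divides it; the quotient is p^2 - 15·p + 54.
The remaining quadratic factors as (p - 9)(p - 6).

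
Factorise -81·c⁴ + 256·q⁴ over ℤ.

(4·q)⁴ − (3·c)⁴ = ((4·q)² − (3·c)²)((4·q)² + (3·c)²); the first factor splits again, the second (16·q² + 9·c²) is irreducible.

(4·q - 3·c)·(4·q + 3·c)·(16·q² + 9·c²)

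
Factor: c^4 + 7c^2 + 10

(c^2 + 2)(c^2 + 5)

Substitute u = c^2 to get a quadratic in u, then factor.
c^2 + 2 is irreducible over ℤ (always positive, so no real roots).
c^2 + 5 is irreducible over ℤ (always positive, so no real roots).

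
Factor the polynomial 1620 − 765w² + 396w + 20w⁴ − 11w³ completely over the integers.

Among the possible rational roots, w = 9/5 is a root, so (5w − 9) divides it; the quotient is 4w³ + 5w² − 144w − 180.
Then w = 6 is a root, so (w − 6) is a factor; dividing leaves 4w² + 29w + 30.
The remaining quadratic factors as (4w + 5)(w + 6).

(4w + 5)(5w − 9)(w + 6)(w − 6)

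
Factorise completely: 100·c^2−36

4·(5·c+3)·(5·c−3)

Pull out the common factor 4; 25·c^2−9 is a difference of squares.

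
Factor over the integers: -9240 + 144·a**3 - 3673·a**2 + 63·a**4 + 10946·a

(3·a - 11)·(3·a - 7)·(7·a - 12)·(a + 10)

Trying the rational-root candidates, a = -10 is a root, so (a + 10) is a factor; dividing leaves 63·a**3 - 486·a**2 + 1187·a - 924.
Next, a = 12/7 is a root, so (7·a - 12) divides it; the quotient is 9·a**2 - 54·a + 77.
The remaining quadratic factors as (3·a - 7)(3·a - 11).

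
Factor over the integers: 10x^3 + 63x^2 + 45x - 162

Among the possible rational roots, x = -9/2 is a root, so (2x + 9) is a factor; dividing leaves 5x^2 + 9x - 18.
The remaining quadratic factors as (x + 3)(5x - 6).

(2x + 9)(5x - 6)(x + 3)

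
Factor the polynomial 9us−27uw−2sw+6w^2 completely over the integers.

(9u−2w)(s−3w)

Group: 9u(s−3w) − 2w(s−3w); both groups contain (s−3w).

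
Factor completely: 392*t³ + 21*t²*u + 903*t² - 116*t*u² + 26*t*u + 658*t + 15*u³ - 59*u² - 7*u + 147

Group: 7*t*(56*t² + 11*t*u + 105*t - 15*u² + 14*u + 49) + (-u + 3)*(56*t² + 11*t*u + 105*t - 15*u² + 14*u + 49); both groups contain (56*t² + 11*t*u + 105*t - 15*u² + 14*u + 49), so (7*t - u + 3) is a factor with cofactor 56*t² + 11*t*u + 105*t - 15*u² + 14*u + 49.
The cofactor groups again: 56*t² + 11*t*u + 105*t - 15*u² + 14*u + 49 = 7*t*(8*t + 5*u + 7) + (-3*u + 7)*(8*t + 5*u + 7); both groups contain (8*t + 5*u + 7), giving (7*t - 3*u + 7)*(8*t + 5*u + 7).

(7*t - 3*u + 7)*(7*t - u + 3)*(8*t + 5*u + 7)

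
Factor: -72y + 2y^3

Every term has a factor of 2y. Then y^2 - 36 = (y)² − (6)².

2y(y + 6)(y - 6)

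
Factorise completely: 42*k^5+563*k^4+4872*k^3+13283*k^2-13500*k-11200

(6*k-7)*(7*k+4)*(k+5)*(k^2+9*k+80)

By the rational root theorem, k = -4/7 is a root, so (7*k+4) divides it; the quotient is 6*k^4+77*k^3+652*k^2+1525*k-2800.
Continuing, k = 7/6 is a root, so (6*k-7) is a factor; dividing leaves k^3+14*k^2+125*k+400.
Continuing, k = -5 is a root, giving the factor (k+5) and quotient k^2+9*k+80.
The quadratic k^2+9*k+80 has discriminant -239 < 0 and is irreducible over ℤ.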